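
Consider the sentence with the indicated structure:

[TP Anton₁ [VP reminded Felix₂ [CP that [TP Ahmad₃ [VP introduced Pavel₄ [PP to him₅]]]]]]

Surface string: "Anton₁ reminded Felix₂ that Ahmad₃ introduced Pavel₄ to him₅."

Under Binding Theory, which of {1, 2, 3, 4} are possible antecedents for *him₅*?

*him* is a pronoun, so Principle B applies: it must be free in its binding domain.
Binding domain of *him₅*: the embedded TP, whose subject is Ahmad₃.
*Anton₁* c-commands the pronoun but from outside its binding domain, and is not c-commanded by it → coindexation permitted.
*Felix₂* c-commands the pronoun but from outside its binding domain, and is not c-commanded by it → coindexation permitted.
*Ahmad₃* c-commands the pronoun within its binding domain → coindexation would violate Principle B.
*Pavel₄* c-commands the pronoun within its binding domain → coindexation would violate Principle B.

{1, 2}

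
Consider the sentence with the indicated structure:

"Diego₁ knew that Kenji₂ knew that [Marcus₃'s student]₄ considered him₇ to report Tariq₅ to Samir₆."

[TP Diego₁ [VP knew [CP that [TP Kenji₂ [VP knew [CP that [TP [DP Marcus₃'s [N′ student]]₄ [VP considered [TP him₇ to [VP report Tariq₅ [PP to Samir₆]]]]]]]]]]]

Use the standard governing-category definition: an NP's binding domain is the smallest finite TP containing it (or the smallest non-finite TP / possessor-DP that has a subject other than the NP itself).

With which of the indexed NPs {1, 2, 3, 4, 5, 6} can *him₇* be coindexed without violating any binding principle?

{1, 2, 3}

*him* is a pronoun, so Principle B applies: it must be free in its binding domain.
Binding domain of *him₇*: the embedded TP, whose subject is [Marcus₃'s student]₄.
*Diego₁* c-commands the pronoun but from outside its binding domain, and is not c-commanded by it → coindexation permitted.
*Kenji₂* c-commands the pronoun but from outside its binding domain, and is not c-commanded by it → coindexation permitted.
*Marcus₃* and the pronoun do not c-command one another → neither Principle B nor Principle C is at stake; coindexation permitted.
*[Marcus₃'s student]₄* c-commands the pronoun within its binding domain → coindexation would violate Principle B.
*Tariq₅*: the pronoun c-commands this R-expression → coindexation would violate Principle C on *Tariq₅*.
*Samir₆*: the pronoun c-commands this R-expression → coindexation would violate Principle C on *Samir₆*.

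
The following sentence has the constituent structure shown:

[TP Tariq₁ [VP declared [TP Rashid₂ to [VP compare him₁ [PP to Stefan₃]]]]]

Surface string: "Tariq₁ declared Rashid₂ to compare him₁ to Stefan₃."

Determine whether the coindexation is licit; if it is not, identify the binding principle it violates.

grammatical

The two coindexed NPs are *Tariq₁* and *him₁*.
*him₁* is a pronoun; its binding domain is the embedded TP, whose subject is Rashid₂. Within that domain it is c-commanded only by *Rashid₂*, which carries a different index — the pronoun is free locally, so Principle B holds.
*Tariq₁* is an R-expression; *him₁* does not c-command it, and no other NP shares its index, so Principle C is satisfied.
All principles are respected.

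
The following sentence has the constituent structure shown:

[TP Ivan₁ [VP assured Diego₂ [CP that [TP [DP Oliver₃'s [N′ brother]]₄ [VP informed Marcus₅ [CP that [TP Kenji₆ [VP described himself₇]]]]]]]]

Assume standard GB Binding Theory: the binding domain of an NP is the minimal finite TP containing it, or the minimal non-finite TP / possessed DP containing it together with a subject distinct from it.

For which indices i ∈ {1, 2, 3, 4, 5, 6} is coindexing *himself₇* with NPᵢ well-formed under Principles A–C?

{6}

*himself* is an anaphor, so Principle A applies: it must be bound in its binding domain.
Binding domain of *himself₇*: the embedded TP, whose subject is Kenji₆.
*Ivan₁* c-commands the anaphor but is outside its binding domain → cannot satisfy Principle A.
*Diego₂* c-commands the anaphor but is outside its binding domain → cannot satisfy Principle A.
*Oliver₃* does not c-command the anaphor → cannot bind it.
*[Oliver₃'s brother]₄* c-commands the anaphor but is outside its binding domain → cannot satisfy Principle A.
*Marcus₅* c-commands the anaphor but is outside its binding domain → cannot satisfy Principle A.
*Kenji₆* c-commands the anaphor within its binding domain → licit binder.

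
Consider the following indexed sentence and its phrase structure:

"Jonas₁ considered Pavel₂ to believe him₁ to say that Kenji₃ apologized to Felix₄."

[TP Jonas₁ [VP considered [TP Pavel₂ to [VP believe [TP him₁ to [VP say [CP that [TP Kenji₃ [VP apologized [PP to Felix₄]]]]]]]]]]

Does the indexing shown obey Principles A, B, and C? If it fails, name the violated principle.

grammatical

The two coindexed NPs are *Jonas₁* and *him₁*.
*him₁* is a pronoun; its binding domain is the embedded TP, whose subject is Pavel₂. Within that domain it is c-commanded only by *Pavel₂*, which carries a different index — the pronoun is free locally, so Principle B holds.
*Jonas₁* is an R-expression; *him₁* does not c-command it, and no other NP shares its index, so Principle C is satisfied.
All principles are respected.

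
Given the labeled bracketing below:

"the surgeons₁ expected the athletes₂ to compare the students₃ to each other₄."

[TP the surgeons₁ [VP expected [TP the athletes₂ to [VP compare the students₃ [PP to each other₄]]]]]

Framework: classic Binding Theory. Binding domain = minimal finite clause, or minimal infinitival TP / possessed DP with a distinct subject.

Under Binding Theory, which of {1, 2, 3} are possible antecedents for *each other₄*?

*each other* is an anaphor, so Principle A applies: it must be bound in its binding domain.
Binding domain of *each other₄*: the embedded TP, whose subject is the athletes₂.
*the surgeons₁* c-commands the anaphor but is outside its binding domain → cannot satisfy Principle A.
*the athletes₂* c-commands the anaphor within its binding domain → licit binder.
*the students₃* c-commands the anaphor within its binding domain → licit binder.

{2, 3}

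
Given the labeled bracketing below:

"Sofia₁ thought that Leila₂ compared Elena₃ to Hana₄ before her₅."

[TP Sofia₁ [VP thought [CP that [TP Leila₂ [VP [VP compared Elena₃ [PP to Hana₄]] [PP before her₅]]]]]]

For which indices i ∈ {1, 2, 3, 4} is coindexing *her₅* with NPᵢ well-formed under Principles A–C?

{1, 3, 4}

*her* is a pronoun, so Principle B applies: it must be free in its binding domain.
Binding domain of *her₅*: the embedded TP, whose subject is Leila₂.
*Sofia₁* c-commands the pronoun but from outside its binding domain, and is not c-commanded by it → coindexation permitted.
*Leila₂* c-commands the pronoun within its binding domain → coindexation would violate Principle B.
*Elena₃* and the pronoun do not c-command one another → neither Principle B nor Principle C is at stake; coindexation permitted.
*Hana₄* and the pronoun do not c-command one another → neither Principle B nor Principle C is at stake; coindexation permitted.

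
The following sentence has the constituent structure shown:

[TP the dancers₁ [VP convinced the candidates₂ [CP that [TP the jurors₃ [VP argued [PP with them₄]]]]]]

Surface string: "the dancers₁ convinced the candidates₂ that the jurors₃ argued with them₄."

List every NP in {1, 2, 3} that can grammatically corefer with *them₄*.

{1, 2}

*them* is a pronoun, so Principle B applies: it must be free in its binding domain.
Binding domain of *them₄*: the embedded TP, whose subject is the jurors₃.
*the dancers₁* c-commands the pronoun but from outside its binding domain, and is not c-commanded by it → coindexation permitted.
*the candidates₂* c-commands the pronoun but from outside its binding domain, and is not c-commanded by it → coindexation permitted.
*the jurors₃* c-commands the pronoun within its binding domain → coindexation would violate Principle B.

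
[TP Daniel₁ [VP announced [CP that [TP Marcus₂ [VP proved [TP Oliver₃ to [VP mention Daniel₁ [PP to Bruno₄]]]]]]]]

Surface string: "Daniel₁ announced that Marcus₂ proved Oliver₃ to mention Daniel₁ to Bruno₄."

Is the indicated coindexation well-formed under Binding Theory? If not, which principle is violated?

Principle C

The two coindexed NPs are *Daniel₁* (the lower occurrence) and *Daniel₁* (the higher occurrence).
*Daniel₁* (the lower occurrence) is an R-expression. Principle C requires it to be free everywhere.
*Daniel₁* (the higher occurrence) c-commands it and carries the same index.
The R-expression is bound → Principle C violation.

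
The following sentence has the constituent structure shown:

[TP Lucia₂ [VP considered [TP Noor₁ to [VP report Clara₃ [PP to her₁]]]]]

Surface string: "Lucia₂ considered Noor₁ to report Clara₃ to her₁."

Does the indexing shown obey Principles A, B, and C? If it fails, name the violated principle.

The two coindexed NPs are *Noor₁* and *her₁*.
*her₁* is a pronoun. Its binding domain is the embedded TP, whose subject is Noor₁.
*Noor₁* c-commands it within that domain and carries the same index.
The pronoun is locally bound → Principle B violation.

Principle B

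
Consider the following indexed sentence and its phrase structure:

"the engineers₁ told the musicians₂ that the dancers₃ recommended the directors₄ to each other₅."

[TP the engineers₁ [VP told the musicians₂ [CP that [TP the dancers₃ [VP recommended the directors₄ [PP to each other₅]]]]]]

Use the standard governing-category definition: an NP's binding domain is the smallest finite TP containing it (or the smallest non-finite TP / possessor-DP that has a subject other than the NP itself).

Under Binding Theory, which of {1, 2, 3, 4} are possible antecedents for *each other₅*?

{3, 4}

*each other* is an anaphor, so Principle A applies: it must be bound in its binding domain.
Binding domain of *each other₅*: the embedded TP, whose subject is the dancers₃.
*the engineers₁* c-commands the anaphor but is outside its binding domain → cannot satisfy Principle A.
*the musicians₂* c-commands the anaphor but is outside its binding domain → cannot satisfy Principle A.
*the dancers₃* c-commands the anaphor within its binding domain → licit binder.
*the directors₄* c-commands the anaphor within its binding domain → licit binder.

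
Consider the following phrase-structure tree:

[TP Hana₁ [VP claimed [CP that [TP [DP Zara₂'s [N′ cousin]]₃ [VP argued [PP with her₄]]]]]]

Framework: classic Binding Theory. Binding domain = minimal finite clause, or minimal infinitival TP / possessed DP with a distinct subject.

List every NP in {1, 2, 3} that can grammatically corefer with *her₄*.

*her* is a pronoun, so Principle B applies: it must be free in its binding domain.
Binding domain of *her₄*: the embedded TP, whose subject is [Zara₂'s cousin]₃.
*Hana₁* c-commands the pronoun but from outside its binding domain, and is not c-commanded by it → coindexation permitted.
*Zara₂* and the pronoun do not c-command one another → neither Principle B nor Principle C is at stake; coindexation permitted.
*[Zara₂'s cousin]₃* c-commands the pronoun within its binding domain → coindexation would violate Principle B.

{1, 2}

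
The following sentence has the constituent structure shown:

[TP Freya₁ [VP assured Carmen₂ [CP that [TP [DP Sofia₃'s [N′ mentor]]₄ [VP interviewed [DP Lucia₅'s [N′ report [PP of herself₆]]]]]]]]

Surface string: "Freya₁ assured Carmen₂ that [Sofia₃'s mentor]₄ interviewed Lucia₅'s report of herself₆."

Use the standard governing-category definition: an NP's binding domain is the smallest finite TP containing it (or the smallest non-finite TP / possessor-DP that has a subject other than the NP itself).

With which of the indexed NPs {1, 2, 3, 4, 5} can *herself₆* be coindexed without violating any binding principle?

{5}

*herself* is an anaphor, so Principle A applies: it must be bound in its binding domain.
Binding domain of *herself₆*: the possessed DP, whose subject is Lucia₅.
*Freya₁* c-commands the anaphor but is outside its binding domain → cannot satisfy Principle A.
*Carmen₂* c-commands the anaphor but is outside its binding domain → cannot satisfy Principle A.
*Sofia₃* does not c-command the anaphor → cannot bind it.
*[Sofia₃'s mentor]₄* c-commands the anaphor but is outside its binding domain → cannot satisfy Principle A.
*Lucia₅* c-commands the anaphor within its binding domain → licit binder.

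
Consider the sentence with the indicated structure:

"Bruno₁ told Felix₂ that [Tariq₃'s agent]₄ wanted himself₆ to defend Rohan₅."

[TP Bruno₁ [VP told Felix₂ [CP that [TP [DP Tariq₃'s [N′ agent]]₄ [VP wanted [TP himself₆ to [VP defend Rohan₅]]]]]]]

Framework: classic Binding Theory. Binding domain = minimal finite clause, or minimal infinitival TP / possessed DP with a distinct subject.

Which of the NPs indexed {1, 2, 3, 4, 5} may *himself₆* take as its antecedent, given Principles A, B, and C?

*himself* is an anaphor, so Principle A applies: it must be bound in its binding domain.
Binding domain of *himself₆*: the embedded TP, whose subject is [Tariq₃'s agent]₄.
*Bruno₁* c-commands the anaphor but is outside its binding domain → cannot satisfy Principle A.
*Felix₂* c-commands the anaphor but is outside its binding domain → cannot satisfy Principle A.
*Tariq₃* does not c-command the anaphor → cannot bind it.
*[Tariq₃'s agent]₄* c-commands the anaphor within its binding domain → licit binder.
*Rohan₅* does not c-command the anaphor → cannot bind it.

{4}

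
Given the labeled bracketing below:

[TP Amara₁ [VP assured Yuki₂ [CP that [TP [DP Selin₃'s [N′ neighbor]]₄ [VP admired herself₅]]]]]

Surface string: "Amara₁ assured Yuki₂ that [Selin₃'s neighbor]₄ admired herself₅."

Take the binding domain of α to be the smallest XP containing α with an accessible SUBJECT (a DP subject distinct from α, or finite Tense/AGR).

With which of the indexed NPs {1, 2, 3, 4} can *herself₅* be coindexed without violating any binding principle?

{4}

*herself* is an anaphor, so Principle A applies: it must be bound in its binding domain.
Binding domain of *herself₅*: the embedded TP, whose subject is [Selin₃'s neighbor]₄.
*Amara₁* c-commands the anaphor but is outside its binding domain → cannot satisfy Principle A.
*Yuki₂* c-commands the anaphor but is outside its binding domain → cannot satisfy Principle A.
*Selin₃* does not c-command the anaphor → cannot bind it.
*[Selin₃'s neighbor]₄* c-commands the anaphor within its binding domain → licit binder.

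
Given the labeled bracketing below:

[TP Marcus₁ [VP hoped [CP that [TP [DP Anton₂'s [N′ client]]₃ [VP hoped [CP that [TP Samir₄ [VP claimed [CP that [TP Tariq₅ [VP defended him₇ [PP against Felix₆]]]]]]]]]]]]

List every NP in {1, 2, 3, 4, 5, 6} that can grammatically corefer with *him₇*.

{1, 2, 3, 4}

*him* is a pronoun, so Principle B applies: it must be free in its binding domain.
Binding domain of *him₇*: the embedded TP, whose subject is Tariq₅.
*Marcus₁* c-commands the pronoun but from outside its binding domain, and is not c-commanded by it → coindexation permitted.
*Anton₂* and the pronoun do not c-command one another → neither Principle B nor Principle C is at stake; coindexation permitted.
*[Anton₂'s client]₃* c-commands the pronoun but from outside its binding domain, and is not c-commanded by it → coindexation permitted.
*Samir₄* c-commands the pronoun but from outside its binding domain, and is not c-commanded by it → coindexation permitted.
*Tariq₅* c-commands the pronoun within its binding domain → coindexation would violate Principle B.
*Felix₆*: the pronoun c-commands this R-expression → coindexation would violate Principle C on *Felix₆*.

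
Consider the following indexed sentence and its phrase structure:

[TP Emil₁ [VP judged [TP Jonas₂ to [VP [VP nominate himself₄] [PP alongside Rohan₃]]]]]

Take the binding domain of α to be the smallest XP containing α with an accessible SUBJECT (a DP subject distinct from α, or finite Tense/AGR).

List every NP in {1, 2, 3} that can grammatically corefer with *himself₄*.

{2}

*himself* is an anaphor, so Principle A applies: it must be bound in its binding domain.
Binding domain of *himself₄*: the embedded TP, whose subject is Jonas₂.
*Emil₁* c-commands the anaphor but is outside its binding domain → cannot satisfy Principle A.
*Jonas₂* c-commands the anaphor within its binding domain → licit binder.
*Rohan₃* does not c-command the anaphor → cannot bind it.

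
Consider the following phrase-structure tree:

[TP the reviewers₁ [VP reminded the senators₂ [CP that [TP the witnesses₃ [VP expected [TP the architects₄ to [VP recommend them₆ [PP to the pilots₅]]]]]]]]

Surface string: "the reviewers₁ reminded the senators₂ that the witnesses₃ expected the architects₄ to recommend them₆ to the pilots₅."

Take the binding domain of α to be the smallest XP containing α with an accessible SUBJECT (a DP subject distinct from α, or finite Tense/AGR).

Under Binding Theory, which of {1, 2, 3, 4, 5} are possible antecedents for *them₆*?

{1, 2, 3}

*them* is a pronoun, so Principle B applies: it must be free in its binding domain.
Binding domain of *them₆*: the embedded TP, whose subject is the architects₄.
*the reviewers₁* c-commands the pronoun but from outside its binding domain, and is not c-commanded by it → coindexation permitted.
*the senators₂* c-commands the pronoun but from outside its binding domain, and is not c-commanded by it → coindexation permitted.
*the witnesses₃* c-commands the pronoun but from outside its binding domain, and is not c-commanded by it → coindexation permitted.
*the architects₄* c-commands the pronoun within its binding domain → coindexation would violate Principle B.
*the pilots₅*: the pronoun c-commands this R-expression → coindexation would violate Principle C on *the pilots₅*.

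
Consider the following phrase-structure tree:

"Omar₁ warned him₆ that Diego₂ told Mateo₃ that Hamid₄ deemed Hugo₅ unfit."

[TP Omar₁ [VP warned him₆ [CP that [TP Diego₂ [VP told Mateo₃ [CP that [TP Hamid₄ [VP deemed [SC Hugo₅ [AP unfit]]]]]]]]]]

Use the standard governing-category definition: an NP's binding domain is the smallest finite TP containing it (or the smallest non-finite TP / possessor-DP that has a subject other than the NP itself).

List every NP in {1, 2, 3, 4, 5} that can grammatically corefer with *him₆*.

none

*him* is a pronoun, so Principle B applies: it must be free in its binding domain.
Binding domain of *him₆*: the matrix TP, whose subject is Omar₁.
*Omar₁* c-commands the pronoun within its binding domain → coindexation would violate Principle B.
*Diego₂*: the pronoun c-commands this R-expression → coindexation would violate Principle C on *Diego₂*.
*Mateo₃*: the pronoun c-commands this R-expression → coindexation would violate Principle C on *Mateo₃*.
*Hamid₄*: the pronoun c-commands this R-expression → coindexation would violate Principle C on *Hamid₄*.
*Hugo₅*: the pronoun c-commands this R-expression → coindexation would violate Principle C on *Hugo₅*.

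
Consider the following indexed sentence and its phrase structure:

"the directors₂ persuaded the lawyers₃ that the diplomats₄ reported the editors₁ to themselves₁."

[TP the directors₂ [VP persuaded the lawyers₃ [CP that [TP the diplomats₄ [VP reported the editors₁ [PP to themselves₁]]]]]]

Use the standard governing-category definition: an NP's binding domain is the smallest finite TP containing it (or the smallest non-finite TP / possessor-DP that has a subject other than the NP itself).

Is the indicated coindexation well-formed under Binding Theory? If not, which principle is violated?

The two coindexed NPs are *the editors₁* and *themselves₁*.
*themselves₁* is an anaphor; its binding domain is the embedded TP, whose subject is the diplomats₄. *the editors₁* c-commands it within that domain and shares its index, so Principle A is satisfied.
*the editors₁* is an R-expression; *themselves₁* does not c-command it, and no other NP shares its index, so Principle C is satisfied.
All principles are respected.

grammatical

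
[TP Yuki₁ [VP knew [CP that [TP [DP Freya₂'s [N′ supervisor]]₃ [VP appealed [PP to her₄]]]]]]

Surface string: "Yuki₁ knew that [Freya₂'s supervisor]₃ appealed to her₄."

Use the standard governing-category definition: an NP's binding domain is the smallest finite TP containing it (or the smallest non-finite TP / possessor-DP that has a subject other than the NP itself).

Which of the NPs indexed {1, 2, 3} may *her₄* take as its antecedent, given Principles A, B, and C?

{1, 2}

*her* is a pronoun, so Principle B applies: it must be free in its binding domain.
Binding domain of *her₄*: the embedded TP, whose subject is [Freya₂'s supervisor]₃.
*Yuki₁* c-commands the pronoun but from outside its binding domain, and is not c-commanded by it → coindexation permitted.
*Freya₂* and the pronoun do not c-command one another → neither Principle B nor Principle C is at stake; coindexation permitted.
*[Freya₂'s supervisor]₃* c-commands the pronoun within its binding domain → coindexation would violate Principle B.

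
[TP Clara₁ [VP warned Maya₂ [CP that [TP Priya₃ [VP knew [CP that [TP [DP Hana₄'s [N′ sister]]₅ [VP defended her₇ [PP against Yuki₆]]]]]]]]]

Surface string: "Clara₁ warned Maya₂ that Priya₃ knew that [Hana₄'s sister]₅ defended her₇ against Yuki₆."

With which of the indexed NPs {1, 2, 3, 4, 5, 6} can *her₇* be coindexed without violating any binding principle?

{1, 2, 3, 4}

*her* is a pronoun, so Principle B applies: it must be free in its binding domain.
Binding domain of *her₇*: the embedded TP, whose subject is [Hana₄'s sister]₅.
*Clara₁* c-commands the pronoun but from outside its binding domain, and is not c-commanded by it → coindexation permitted.
*Maya₂* c-commands the pronoun but from outside its binding domain, and is not c-commanded by it → coindexation permitted.
*Priya₃* c-commands the pronoun but from outside its binding domain, and is not c-commanded by it → coindexation permitted.
*Hana₄* and the pronoun do not c-command one another → neither Principle B nor Principle C is at stake; coindexation permitted.
*[Hana₄'s sister]₅* c-commands the pronoun within its binding domain → coindexation would violate Principle B.
*Yuki₆*: the pronoun c-commands this R-expression → coindexation would violate Principle C on *Yuki₆*.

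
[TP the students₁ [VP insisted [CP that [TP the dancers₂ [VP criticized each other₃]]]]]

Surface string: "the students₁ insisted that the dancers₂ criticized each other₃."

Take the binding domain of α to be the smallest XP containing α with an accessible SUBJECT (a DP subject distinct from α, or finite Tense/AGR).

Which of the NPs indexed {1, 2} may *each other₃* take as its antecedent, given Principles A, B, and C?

{2}

*each other* is an anaphor, so Principle A applies: it must be bound in its binding domain.
Binding domain of *each other₃*: the embedded TP, whose subject is the dancers₂.
*the students₁* c-commands the anaphor but is outside its binding domain → cannot satisfy Principle A.
*the dancers₂* c-commands the anaphor within its binding domain → licit binder.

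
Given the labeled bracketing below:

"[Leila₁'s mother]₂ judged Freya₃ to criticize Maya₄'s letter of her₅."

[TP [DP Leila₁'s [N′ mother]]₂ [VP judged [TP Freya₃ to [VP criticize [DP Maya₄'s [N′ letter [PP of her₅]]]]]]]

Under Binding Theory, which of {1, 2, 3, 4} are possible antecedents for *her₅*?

*her* is a pronoun, so Principle B applies: it must be free in its binding domain.
Binding domain of *her₅*: the possessed DP, whose subject is Maya₄.
*Leila₁* and the pronoun do not c-command one another → neither Principle B nor Principle C is at stake; coindexation permitted.
*[Leila₁'s mother]₂* c-commands the pronoun but from outside its binding domain, and is not c-commanded by it → coindexation permitted.
*Freya₃* c-commands the pronoun but from outside its binding domain, and is not c-commanded by it → coindexation permitted.
*Maya₄* c-commands the pronoun within its binding domain → coindexation would violate Principle B.

{1, 2, 3}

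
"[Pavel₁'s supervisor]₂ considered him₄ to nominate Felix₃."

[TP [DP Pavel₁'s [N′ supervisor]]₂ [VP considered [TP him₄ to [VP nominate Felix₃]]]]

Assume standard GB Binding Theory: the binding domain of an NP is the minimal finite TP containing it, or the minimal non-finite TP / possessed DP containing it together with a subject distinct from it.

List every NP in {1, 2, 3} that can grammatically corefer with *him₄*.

*him* is a pronoun, so Principle B applies: it must be free in its binding domain.
Binding domain of *him₄*: the matrix TP, whose subject is [Pavel₁'s supervisor]₂.
*Pavel₁* and the pronoun do not c-command one another → neither Principle B nor Principle C is at stake; coindexation permitted.
*[Pavel₁'s supervisor]₂* c-commands the pronoun within its binding domain → coindexation would violate Principle B.
*Felix₃*: the pronoun c-commands this R-expression → coindexation would violate Principle C on *Felix₃*.

{1}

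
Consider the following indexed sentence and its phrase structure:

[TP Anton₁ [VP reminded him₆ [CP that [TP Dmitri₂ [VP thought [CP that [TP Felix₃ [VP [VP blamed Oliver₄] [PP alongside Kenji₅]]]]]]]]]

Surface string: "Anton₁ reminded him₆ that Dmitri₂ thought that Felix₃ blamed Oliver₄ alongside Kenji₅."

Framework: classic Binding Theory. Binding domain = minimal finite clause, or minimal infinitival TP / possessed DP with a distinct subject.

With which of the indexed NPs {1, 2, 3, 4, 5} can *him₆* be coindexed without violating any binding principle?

none

*him* is a pronoun, so Principle B applies: it must be free in its binding domain.
Binding domain of *him₆*: the matrix TP, whose subject is Anton₁.
*Anton₁* c-commands the pronoun within its binding domain → coindexation would violate Principle B.
*Dmitri₂*: the pronoun c-commands this R-expression → coindexation would violate Principle C on *Dmitri₂*.
*Felix₃*: the pronoun c-commands this R-expression → coindexation would violate Principle C on *Felix₃*.
*Oliver₄*: the pronoun c-commands this R-expression → coindexation would violate Principle C on *Oliver₄*.
*Kenji₅*: the pronoun c-commands this R-expression → coindexation would violate Principle C on *Kenji₅*.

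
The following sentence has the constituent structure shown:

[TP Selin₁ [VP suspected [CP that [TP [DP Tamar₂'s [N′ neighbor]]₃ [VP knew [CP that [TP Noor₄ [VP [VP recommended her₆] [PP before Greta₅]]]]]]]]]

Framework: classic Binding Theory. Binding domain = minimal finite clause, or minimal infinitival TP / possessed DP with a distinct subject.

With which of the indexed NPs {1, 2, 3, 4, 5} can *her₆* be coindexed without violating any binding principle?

*her* is a pronoun, so Principle B applies: it must be free in its binding domain.
Binding domain of *her₆*: the embedded TP, whose subject is Noor₄.
*Selin₁* c-commands the pronoun but from outside its binding domain, and is not c-commanded by it → coindexation permitted.
*Tamar₂* and the pronoun do not c-command one another → neither Principle B nor Principle C is at stake; coindexation permitted.
*[Tamar₂'s neighbor]₃* c-commands the pronoun but from outside its binding domain, and is not c-commanded by it → coindexation permitted.
*Noor₄* c-commands the pronoun within its binding domain → coindexation would violate Principle B.
*Greta₅* and the pronoun do not c-command one another → neither Principle B nor Principle C is at stake; coindexation permitted.

{1, 2, 3, 5}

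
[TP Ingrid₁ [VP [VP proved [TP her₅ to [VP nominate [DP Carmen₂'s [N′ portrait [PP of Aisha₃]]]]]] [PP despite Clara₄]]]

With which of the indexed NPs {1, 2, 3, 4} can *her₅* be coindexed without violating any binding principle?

*her* is a pronoun, so Principle B applies: it must be free in its binding domain.
Binding domain of *her₅*: the matrix TP, whose subject is Ingrid₁.
*Ingrid₁* c-commands the pronoun within its binding domain → coindexation would violate Principle B.
*Carmen₂*: the pronoun c-commands this R-expression → coindexation would violate Principle C on *Carmen₂*.
*Aisha₃*: the pronoun c-commands this R-expression → coindexation would violate Principle C on *Aisha₃*.
*Clara₄* and the pronoun do not c-command one another → neither Principle B nor Principle C is at stake; coindexation permitted.

{4}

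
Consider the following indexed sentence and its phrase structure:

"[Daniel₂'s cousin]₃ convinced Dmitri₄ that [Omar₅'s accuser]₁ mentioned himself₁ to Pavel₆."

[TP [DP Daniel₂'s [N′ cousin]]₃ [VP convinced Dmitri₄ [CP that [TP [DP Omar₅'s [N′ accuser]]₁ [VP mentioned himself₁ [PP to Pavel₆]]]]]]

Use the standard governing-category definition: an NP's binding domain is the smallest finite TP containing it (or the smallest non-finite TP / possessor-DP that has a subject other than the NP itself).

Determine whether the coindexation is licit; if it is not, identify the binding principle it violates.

grammatical

The two coindexed NPs are *[Omar₅'s accuser]₁* and *himself₁*.
*himself₁* is an anaphor; its binding domain is the embedded TP, whose subject is [Omar₅'s accuser]₁. *[Omar₅'s accuser]₁* c-commands it within that domain and shares its index, so Principle A is satisfied.
*[Omar₅'s accuser]₁* is an R-expression; *himself₁* does not c-command it, and no other NP shares its index, so Principle C is satisfied.
All principles are respected.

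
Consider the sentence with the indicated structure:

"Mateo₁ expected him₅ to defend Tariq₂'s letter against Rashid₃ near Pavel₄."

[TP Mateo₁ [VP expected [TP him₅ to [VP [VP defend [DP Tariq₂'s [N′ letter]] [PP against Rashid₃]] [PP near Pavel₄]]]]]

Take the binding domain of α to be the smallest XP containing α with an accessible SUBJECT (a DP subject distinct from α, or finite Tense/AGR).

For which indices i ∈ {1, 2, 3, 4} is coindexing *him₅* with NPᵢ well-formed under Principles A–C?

*him* is a pronoun, so Principle B applies: it must be free in its binding domain.
Binding domain of *him₅*: the matrix TP, whose subject is Mateo₁.
*Mateo₁* c-commands the pronoun within its binding domain → coindexation would violate Principle B.
*Tariq₂*: the pronoun c-commands this R-expression → coindexation would violate Principle C on *Tariq₂*.
*Rashid₃*: the pronoun c-commands this R-expression → coindexation would violate Principle C on *Rashid₃*.
*Pavel₄*: the pronoun c-commands this R-expression → coindexation would violate Principle C on *Pavel₄*.

none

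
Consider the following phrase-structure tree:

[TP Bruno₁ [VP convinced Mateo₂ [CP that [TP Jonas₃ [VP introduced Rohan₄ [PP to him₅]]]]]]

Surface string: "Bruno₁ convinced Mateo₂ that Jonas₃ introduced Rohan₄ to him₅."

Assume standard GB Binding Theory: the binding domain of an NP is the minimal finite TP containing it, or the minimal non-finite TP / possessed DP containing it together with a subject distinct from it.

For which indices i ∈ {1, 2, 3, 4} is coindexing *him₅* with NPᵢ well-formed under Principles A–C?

{1, 2}

*him* is a pronoun, so Principle B applies: it must be free in its binding domain.
Binding domain of *him₅*: the embedded TP, whose subject is Jonas₃.
*Bruno₁* c-commands the pronoun but from outside its binding domain, and is not c-commanded by it → coindexation permitted.
*Mateo₂* c-commands the pronoun but from outside its binding domain, and is not c-commanded by it → coindexation permitted.
*Jonas₃* c-commands the pronoun within its binding domain → coindexation would violate Principle B.
*Rohan₄* c-commands the pronoun within its binding domain → coindexation would violate Principle B.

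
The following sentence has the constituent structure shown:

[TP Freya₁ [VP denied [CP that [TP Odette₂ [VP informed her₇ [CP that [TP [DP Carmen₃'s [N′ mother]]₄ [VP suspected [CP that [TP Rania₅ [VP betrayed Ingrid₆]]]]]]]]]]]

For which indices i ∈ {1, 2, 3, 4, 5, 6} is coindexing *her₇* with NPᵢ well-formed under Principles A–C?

{1}

*her* is a pronoun, so Principle B applies: it must be free in its binding domain.
Binding domain of *her₇*: the embedded TP, whose subject is Odette₂.
*Freya₁* c-commands the pronoun but from outside its binding domain, and is not c-commanded by it → coindexation permitted.
*Odette₂* c-commands the pronoun within its binding domain → coindexation would violate Principle B.
*Carmen₃*: the pronoun c-commands this R-expression → coindexation would violate Principle C on *Carmen₃*.
*[Carmen₃'s mother]₄*: the pronoun c-commands this R-expression → coindexation would violate Principle C on *[Carmen₃'s mother]₄*.
*Rania₅*: the pronoun c-commands this R-expression → coindexation would violate Principle C on *Rania₅*.
*Ingrid₆*: the pronoun c-commands this R-expression → coindexation would violate Principle C on *Ingrid₆*.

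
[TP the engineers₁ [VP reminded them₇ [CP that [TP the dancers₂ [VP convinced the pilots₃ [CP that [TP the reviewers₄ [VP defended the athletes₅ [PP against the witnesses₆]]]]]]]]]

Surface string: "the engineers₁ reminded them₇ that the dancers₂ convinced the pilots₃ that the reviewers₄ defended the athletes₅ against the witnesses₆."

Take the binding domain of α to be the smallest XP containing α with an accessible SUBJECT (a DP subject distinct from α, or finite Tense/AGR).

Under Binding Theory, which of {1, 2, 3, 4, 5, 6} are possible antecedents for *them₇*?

*them* is a pronoun, so Principle B applies: it must be free in its binding domain.
Binding domain of *them₇*: the matrix TP, whose subject is the engineers₁.
*the engineers₁* c-commands the pronoun within its binding domain → coindexation would violate Principle B.
*the dancers₂*: the pronoun c-commands this R-expression → coindexation would violate Principle C on *the dancers₂*.
*the pilots₃*: the pronoun c-commands this R-expression → coindexation would violate Principle C on *the pilots₃*.
*the reviewers₄*: the pronoun c-commands this R-expression → coindexation would violate Principle C on *the reviewers₄*.
*the athletes₅*: the pronoun c-commands this R-expression → coindexation would violate Principle C on *the athletes₅*.
*the witnesses₆*: the pronoun c-commands this R-expression → coindexation would violate Principle C on *the witnesses₆*.

none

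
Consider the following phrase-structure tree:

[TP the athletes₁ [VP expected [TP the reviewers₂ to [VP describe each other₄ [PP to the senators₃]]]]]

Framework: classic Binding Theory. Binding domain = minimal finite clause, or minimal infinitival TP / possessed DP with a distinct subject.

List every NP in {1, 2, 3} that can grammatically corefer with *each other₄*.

{2}

*each other* is an anaphor, so Principle A applies: it must be bound in its binding domain.
Binding domain of *each other₄*: the embedded TP, whose subject is the reviewers₂.
*the athletes₁* c-commands the anaphor but is outside its binding domain → cannot satisfy Principle A.
*the reviewers₂* c-commands the anaphor within its binding domain → licit binder.
*the senators₃* does not c-command the anaphor → cannot bind it.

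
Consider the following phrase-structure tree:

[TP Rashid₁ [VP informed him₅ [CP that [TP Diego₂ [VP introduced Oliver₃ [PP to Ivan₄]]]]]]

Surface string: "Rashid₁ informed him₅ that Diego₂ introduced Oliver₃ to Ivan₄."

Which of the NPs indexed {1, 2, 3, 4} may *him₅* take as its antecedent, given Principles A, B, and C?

*him* is a pronoun, so Principle B applies: it must be free in its binding domain.
Binding domain of *him₅*: the matrix TP, whose subject is Rashid₁.
*Rashid₁* c-commands the pronoun within its binding domain → coindexation would violate Principle B.
*Diego₂*: the pronoun c-commands this R-expression → coindexation would violate Principle C on *Diego₂*.
*Oliver₃*: the pronoun c-commands this R-expression → coindexation would violate Principle C on *Oliver₃*.
*Ivan₄*: the pronoun c-commands this R-expression → coindexation would violate Principle C on *Ivan₄*.

none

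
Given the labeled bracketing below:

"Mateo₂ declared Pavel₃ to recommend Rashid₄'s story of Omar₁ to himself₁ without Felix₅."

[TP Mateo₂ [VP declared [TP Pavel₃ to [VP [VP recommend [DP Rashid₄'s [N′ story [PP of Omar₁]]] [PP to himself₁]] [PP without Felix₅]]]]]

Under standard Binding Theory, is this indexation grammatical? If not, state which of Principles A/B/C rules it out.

The two coindexed NPs are *Omar₁* and *himself₁*.
*himself₁* is an anaphor. Principle A requires it to be bound within its binding domain — the embedded TP, whose subject is Pavel₃.
Within that domain it is c-commanded by *Pavel₃*, which does not share its index.
*Omar₁* does not c-command the anaphor at all.
The anaphor is unbound in its domain → Principle A violation.

Principle A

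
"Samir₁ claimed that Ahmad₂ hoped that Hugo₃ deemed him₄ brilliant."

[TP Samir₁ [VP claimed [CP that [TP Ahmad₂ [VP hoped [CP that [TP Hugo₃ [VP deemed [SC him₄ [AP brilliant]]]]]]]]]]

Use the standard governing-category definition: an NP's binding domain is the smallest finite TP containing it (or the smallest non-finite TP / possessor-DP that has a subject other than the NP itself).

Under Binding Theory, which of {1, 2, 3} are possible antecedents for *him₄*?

{1, 2}

*him* is a pronoun, so Principle B applies: it must be free in its binding domain.
Binding domain of *him₄*: the embedded TP, whose subject is Hugo₃.
*Samir₁* c-commands the pronoun but from outside its binding domain, and is not c-commanded by it → coindexation permitted.
*Ahmad₂* c-commands the pronoun but from outside its binding domain, and is not c-commanded by it → coindexation permitted.
*Hugo₃* c-commands the pronoun within its binding domain → coindexation would violate Principle B.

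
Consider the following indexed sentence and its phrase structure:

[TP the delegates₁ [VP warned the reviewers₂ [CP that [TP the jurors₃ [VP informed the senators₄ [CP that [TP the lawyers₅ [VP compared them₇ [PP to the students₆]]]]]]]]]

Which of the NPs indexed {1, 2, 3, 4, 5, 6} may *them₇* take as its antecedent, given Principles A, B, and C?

{1, 2, 3, 4}

*them* is a pronoun, so Principle B applies: it must be free in its binding domain.
Binding domain of *them₇*: the embedded TP, whose subject is the lawyers₅.
*the delegates₁* c-commands the pronoun but from outside its binding domain, and is not c-commanded by it → coindexation permitted.
*the reviewers₂* c-commands the pronoun but from outside its binding domain, and is not c-commanded by it → coindexation permitted.
*the jurors₃* c-commands the pronoun but from outside its binding domain, and is not c-commanded by it → coindexation permitted.
*the senators₄* c-commands the pronoun but from outside its binding domain, and is not c-commanded by it → coindexation permitted.
*the lawyers₅* c-commands the pronoun within its binding domain → coindexation would violate Principle B.
*the students₆*: the pronoun c-commands this R-expression → coindexation would violate Principle C on *the students₆*.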